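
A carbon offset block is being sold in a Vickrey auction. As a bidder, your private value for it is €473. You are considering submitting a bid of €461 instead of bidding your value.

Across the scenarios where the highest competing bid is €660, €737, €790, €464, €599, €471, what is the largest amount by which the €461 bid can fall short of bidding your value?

€660: same outcome either way → loss €0.
€737: same outcome either way → loss €0.
€790: same outcome either way → loss €0.
€464: truthful gives €9, deviation gives €0 → loss €9.
€599: same outcome either way → loss €0.
€471: truthful gives €2, deviation gives €0 → loss €2.
Maximum loss: €9.

€9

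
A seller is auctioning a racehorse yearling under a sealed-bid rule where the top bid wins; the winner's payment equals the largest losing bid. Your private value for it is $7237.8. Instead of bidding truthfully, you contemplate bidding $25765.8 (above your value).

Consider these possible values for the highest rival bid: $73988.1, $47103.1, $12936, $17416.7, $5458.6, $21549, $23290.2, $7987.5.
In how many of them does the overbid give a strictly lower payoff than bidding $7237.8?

5

The deviation hurts exactly when the highest competing bid lies strictly between $7237.8 and $25765.8 — overbidding then wins at a price above your value.
$73988.1: above both → same outcome either way.
$47103.1: above both → same outcome either way.
$12936: inside the interval → strictly worse (loss $5698.2).
$17416.7: inside the interval → strictly worse (loss $10178.9).
$5458.6: below both → same outcome either way.
$21549: inside the interval → strictly worse (loss $14311.2).
$23290.2: inside the interval → strictly worse (loss $16052.4).
$7987.5: inside the interval → strictly worse (loss $749.7).
Count: 5.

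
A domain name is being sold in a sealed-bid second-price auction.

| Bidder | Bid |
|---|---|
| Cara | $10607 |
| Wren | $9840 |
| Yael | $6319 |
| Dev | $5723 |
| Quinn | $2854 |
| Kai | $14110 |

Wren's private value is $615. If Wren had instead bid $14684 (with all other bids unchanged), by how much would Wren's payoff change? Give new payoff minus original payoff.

The highest bid among the other bidders is $14110; Wren's bid doesn't change that.
Original bid $9840: Wren is not highest (top rival bid is $14110); payoff $0.
Alternative bid $14684: Wren is highest, pays the top rival bid $14110; payoff $615 − $14110 = −$13495.
Change in payoff = −$13495 − ($0) = −$13495.

−$13495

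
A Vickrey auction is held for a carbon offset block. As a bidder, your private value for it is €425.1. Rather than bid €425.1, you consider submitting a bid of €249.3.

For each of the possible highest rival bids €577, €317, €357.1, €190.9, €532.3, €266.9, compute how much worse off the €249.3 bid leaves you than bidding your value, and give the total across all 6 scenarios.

€334.3

The deviation costs you only when the competing bid falls strictly between €249.3 and €425.1; elsewhere both bids give the same outcome.
€577: outcomes coincide → loss €0.
€317: truthful payoff €108.1, deviation payoff €0 → loss €108.1.
€357.1: truthful payoff €68, deviation payoff €0 → loss €68.
€190.9: outcomes coincide → loss €0.
€532.3: outcomes coincide → loss €0.
€266.9: truthful payoff €158.2, deviation payoff €0 → loss €158.2.
Total loss = €108.1 + €68 + €158.2 = €334.3.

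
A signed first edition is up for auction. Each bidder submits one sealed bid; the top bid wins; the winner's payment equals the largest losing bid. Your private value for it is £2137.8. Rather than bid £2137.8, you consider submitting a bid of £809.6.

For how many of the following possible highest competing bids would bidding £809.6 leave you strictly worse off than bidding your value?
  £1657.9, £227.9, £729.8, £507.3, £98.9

1

The deviation hurts exactly when the highest competing bid lies strictly between £809.6 and £2137.8 — underbidding then forfeits a profitable win.
£1657.9: inside the interval → strictly worse (loss £479.9).
£227.9: below both → same outcome either way.
£729.8: below both → same outcome either way.
£507.3: below both → same outcome either way.
£98.9: below both → same outcome either way.
Count: 1.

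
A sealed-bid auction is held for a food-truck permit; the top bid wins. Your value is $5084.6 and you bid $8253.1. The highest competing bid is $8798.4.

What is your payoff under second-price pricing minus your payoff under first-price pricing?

$0

Your bid $8253.1 is below $8798.4, so you lose under either rule.
Payoff is $0 in both cases; difference = $0.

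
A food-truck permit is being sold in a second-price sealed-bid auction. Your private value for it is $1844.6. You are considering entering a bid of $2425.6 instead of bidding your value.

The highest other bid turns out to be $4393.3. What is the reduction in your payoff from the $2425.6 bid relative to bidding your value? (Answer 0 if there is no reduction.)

Bidding your value $1844.6: you lose (since $1844.6 < $4393.3). Payoff $0.
Bidding $2425.6: you lose. Payoff $0.
Difference = $0 − $0 = $0; both bids lead to the same outcome because the competing bid is above both your value and your alternative bid.

$0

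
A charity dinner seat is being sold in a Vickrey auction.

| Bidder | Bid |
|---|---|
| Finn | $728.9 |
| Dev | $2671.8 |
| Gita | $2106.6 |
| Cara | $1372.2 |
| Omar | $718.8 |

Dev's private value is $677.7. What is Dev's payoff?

−$1428.9

Highest bid: Dev at $2671.8, so Dev wins.
Second-highest bid: Gita at $2106.6 — that is the price the winner pays.
Dev's payoff = value − price = $677.7 − $2106.6 = −$1428.9.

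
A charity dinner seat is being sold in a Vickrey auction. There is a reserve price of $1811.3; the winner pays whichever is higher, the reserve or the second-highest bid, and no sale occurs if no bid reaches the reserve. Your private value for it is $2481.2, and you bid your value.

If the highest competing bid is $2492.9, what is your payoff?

$0

Your bid $2481.2 is below the highest competing bid $2492.9, so you lose. Payoff $0.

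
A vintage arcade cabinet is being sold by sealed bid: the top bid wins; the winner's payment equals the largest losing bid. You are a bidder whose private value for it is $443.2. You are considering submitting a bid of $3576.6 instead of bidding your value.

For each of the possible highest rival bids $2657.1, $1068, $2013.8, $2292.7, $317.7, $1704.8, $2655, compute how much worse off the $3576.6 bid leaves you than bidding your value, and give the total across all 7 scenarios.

The deviation costs you only when the competing bid falls strictly between $443.2 and $3576.6; elsewhere both bids give the same outcome.
$2657.1: truthful payoff $0, deviation payoff −$2213.9 → loss $2213.9.
$1068: truthful payoff $0, deviation payoff −$624.8 → loss $624.8.
$2013.8: truthful payoff $0, deviation payoff −$1570.6 → loss $1570.6.
$2292.7: truthful payoff $0, deviation payoff −$1849.5 → loss $1849.5.
$317.7: outcomes coincide → loss $0.
$1704.8: truthful payoff $0, deviation payoff −$1261.6 → loss $1261.6.
$2655: truthful payoff $0, deviation payoff −$2211.8 → loss $2211.8.
Total loss = $2213.9 + $624.8 + $1570.6 + $1849.5 + $1261.6 + $2211.8 = $9732.2.

$9732.2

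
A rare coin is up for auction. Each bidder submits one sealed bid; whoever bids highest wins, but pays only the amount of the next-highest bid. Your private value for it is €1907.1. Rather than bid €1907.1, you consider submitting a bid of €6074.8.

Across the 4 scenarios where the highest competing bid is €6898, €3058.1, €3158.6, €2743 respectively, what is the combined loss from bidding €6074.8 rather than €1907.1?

The deviation costs you only when the competing bid falls strictly between €1907.1 and €6074.8; elsewhere both bids give the same outcome.
€6898: outcomes coincide → loss €0.
€3058.1: truthful payoff €0, deviation payoff −€1151 → loss €1151.
€3158.6: truthful payoff €0, deviation payoff −€1251.5 → loss €1251.5.
€2743: truthful payoff €0, deviation payoff −€835.9 → loss €835.9.
Total loss = €1151 + €1251.5 + €835.9 = €3238.4.
Because the price is fixed by the runner-up's bid, deviating from your value can only change a good outcome into a bad one — never the reverse.

€3238.4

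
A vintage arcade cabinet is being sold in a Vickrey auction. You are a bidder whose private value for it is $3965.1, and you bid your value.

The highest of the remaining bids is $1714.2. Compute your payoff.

Your bid $3965.1 exceeds the highest competing bid $1714.2, so you win.
In a second-price auction the winner pays the second-highest bid, $1714.2.
Payoff = value − price = $3965.1 − $1714.2 = $2250.9.

$2250.9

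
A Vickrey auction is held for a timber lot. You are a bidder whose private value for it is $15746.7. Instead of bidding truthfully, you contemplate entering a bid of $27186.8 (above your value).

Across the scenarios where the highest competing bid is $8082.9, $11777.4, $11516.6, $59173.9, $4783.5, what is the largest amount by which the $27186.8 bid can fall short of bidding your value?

$8082.9: same outcome either way → loss $0.
$11777.4: same outcome either way → loss $0.
$11516.6: same outcome either way → loss $0.
$59173.9: same outcome either way → loss $0.
$4783.5: same outcome either way → loss $0.
Maximum loss: $0.

$0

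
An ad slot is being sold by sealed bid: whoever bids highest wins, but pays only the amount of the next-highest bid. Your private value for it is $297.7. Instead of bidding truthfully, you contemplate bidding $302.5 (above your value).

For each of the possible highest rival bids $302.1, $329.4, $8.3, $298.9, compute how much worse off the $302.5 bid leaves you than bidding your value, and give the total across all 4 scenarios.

The deviation costs you only when the competing bid falls strictly between $297.7 and $302.5; elsewhere both bids give the same outcome.
$302.1: truthful payoff $0, deviation payoff −$4.4 → loss $4.4.
$329.4: outcomes coincide → loss $0.
$8.3: outcomes coincide → loss $0.
$298.9: truthful payoff $0, deviation payoff −$1.2 → loss $1.2.
Total loss = $4.4 + $1.2 = $5.6.

$5.6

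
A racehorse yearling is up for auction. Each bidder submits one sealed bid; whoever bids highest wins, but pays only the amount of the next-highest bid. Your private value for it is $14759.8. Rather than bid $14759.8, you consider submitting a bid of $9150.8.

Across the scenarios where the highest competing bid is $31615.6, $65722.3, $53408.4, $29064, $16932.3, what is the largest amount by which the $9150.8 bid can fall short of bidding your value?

$0

$31615.6: same outcome either way → loss $0.
$65722.3: same outcome either way → loss $0.
$53408.4: same outcome either way → loss $0.
$29064: same outcome either way → loss $0.
$16932.3: same outcome either way → loss $0.
Maximum loss: $0.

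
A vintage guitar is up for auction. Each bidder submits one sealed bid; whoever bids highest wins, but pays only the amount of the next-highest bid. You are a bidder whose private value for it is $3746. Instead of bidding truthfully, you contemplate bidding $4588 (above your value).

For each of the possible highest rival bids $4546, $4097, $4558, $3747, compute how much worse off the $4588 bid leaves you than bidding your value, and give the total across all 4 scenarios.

The deviation costs you only when the competing bid falls strictly between $3746 and $4588; elsewhere both bids give the same outcome.
$4546: truthful payoff $0, deviation payoff −$800 → loss $800.
$4097: truthful payoff $0, deviation payoff −$351 → loss $351.
$4558: truthful payoff $0, deviation payoff −$812 → loss $812.
$3747: truthful payoff $0, deviation payoff −$1 → loss $1.
Total loss = $800 + $351 + $812 + $1 = $1964.
Because the price is fixed by the runner-up's bid, deviating from your value can only change a good outcome into a bad one — never the reverse.

$1964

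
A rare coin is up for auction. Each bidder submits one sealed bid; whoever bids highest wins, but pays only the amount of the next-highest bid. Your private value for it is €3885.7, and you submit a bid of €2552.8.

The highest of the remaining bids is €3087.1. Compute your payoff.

€0

Your bid €2552.8 is below the highest competing bid €3087.1, so you lose.
A losing bidder pays nothing and receives nothing: payoff = €0.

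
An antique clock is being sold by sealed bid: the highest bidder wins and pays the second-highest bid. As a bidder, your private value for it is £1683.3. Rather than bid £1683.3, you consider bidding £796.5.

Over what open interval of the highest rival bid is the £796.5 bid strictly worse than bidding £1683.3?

(£796.5, £1683.3)

If the competing bid is below £796.5, both bids win at the same price — no difference.
If it is above £1683.3, both bids lose — no difference.
If it lies strictly between £796.5 and £1683.3, bidding your value wins at a price below your value (positive payoff) while bidding £796.5 loses (payoff 0).
So the deviation strictly hurts on the open interval (£796.5, £1683.3).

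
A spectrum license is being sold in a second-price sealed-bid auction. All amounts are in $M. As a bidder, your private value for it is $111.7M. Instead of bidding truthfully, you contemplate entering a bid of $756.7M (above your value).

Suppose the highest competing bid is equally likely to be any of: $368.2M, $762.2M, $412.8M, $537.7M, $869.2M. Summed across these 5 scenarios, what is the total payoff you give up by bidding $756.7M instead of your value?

$983.6M

The deviation costs you only when the competing bid falls strictly between $111.7M and $756.7M; elsewhere both bids give the same outcome.
$368.2M: truthful payoff $0M, deviation payoff −$256.5M → loss $256.5M.
$762.2M: outcomes coincide → loss $0M.
$412.8M: truthful payoff $0M, deviation payoff −$301.1M → loss $301.1M.
$537.7M: truthful payoff $0M, deviation payoff −$426M → loss $426M.
$869.2M: outcomes coincide → loss $0M.
Total loss = $256.5M + $301.1M + $426M = $983.6M.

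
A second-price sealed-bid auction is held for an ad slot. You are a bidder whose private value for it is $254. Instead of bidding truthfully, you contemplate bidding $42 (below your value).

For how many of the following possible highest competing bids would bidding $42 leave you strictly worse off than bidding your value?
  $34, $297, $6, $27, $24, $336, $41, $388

The deviation hurts exactly when the highest competing bid lies strictly between $42 and $254 — underbidding then forfeits a profitable win.
$34: below both → same outcome either way.
$297: above both → same outcome either way.
$6: below both → same outcome either way.
$27: below both → same outcome either way.
$24: below both → same outcome either way.
$336: above both → same outcome either way.
$41: below both → same outcome either way.
$388: above both → same outcome either way.
Count: 0.

0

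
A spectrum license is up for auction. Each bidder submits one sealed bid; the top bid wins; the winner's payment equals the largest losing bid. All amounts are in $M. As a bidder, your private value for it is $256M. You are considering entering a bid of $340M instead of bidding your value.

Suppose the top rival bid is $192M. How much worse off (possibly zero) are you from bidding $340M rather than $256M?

Bidding your value $256M: you win (since $256M > $192M) and pay $192M. Payoff $64M.
Bidding $340M: you win and pay $192M. Payoff $256M − $192M = $64M.
Difference = $64M − $64M = $0M; both bids lead to the same outcome because the competing bid is below both your value and your alternative bid.

$0M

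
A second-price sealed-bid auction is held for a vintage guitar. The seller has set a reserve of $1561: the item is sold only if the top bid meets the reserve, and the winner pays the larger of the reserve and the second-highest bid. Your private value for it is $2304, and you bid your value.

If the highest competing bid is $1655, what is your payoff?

$649

Your bid $2304 is the highest and exceeds the reserve.
Price = max(second-highest bid, reserve) = max($1655, $1561) = $1655.
Payoff = $2304 − $1655 = $649.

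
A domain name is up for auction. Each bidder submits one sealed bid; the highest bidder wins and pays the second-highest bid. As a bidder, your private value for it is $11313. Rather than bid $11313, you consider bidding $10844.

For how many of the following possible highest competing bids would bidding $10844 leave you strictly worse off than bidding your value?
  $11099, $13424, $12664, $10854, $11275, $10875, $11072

The deviation hurts exactly when the highest competing bid lies strictly between $10844 and $11313 — underbidding then forfeits a profitable win.
$11099: inside the interval → strictly worse (loss $214).
$13424: above both → same outcome either way.
$12664: above both → same outcome either way.
$10854: inside the interval → strictly worse (loss $459).
$11275: inside the interval → strictly worse (loss $38).
$10875: inside the interval → strictly worse (loss $438).
$11072: inside the interval → strictly worse (loss $241).
Count: 5.

5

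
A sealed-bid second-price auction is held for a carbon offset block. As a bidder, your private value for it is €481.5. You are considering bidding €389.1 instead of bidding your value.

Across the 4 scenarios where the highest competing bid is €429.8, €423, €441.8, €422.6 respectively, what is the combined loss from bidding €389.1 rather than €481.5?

€208.8

The deviation costs you only when the competing bid falls strictly between €389.1 and €481.5; elsewhere both bids give the same outcome.
€429.8: truthful payoff €51.7, deviation payoff €0 → loss €51.7.
€423: truthful payoff €58.5, deviation payoff €0 → loss €58.5.
€441.8: truthful payoff €39.7, deviation payoff €0 → loss €39.7.
€422.6: truthful payoff €58.9, deviation payoff €0 → loss €58.9.
Total loss = €51.7 + €58.5 + €39.7 + €58.9 = €208.8.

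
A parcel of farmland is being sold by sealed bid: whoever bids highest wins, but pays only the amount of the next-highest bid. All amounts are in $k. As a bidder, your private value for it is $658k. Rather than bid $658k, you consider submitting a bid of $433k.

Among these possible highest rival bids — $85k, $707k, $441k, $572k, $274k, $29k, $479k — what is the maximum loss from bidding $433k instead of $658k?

$85k: same outcome either way → loss $0k.
$707k: same outcome either way → loss $0k.
$441k: truthful gives $217k, deviation gives $0k → loss $217k.
$572k: truthful gives $86k, deviation gives $0k → loss $86k.
$274k: same outcome either way → loss $0k.
$29k: same outcome either way → loss $0k.
$479k: truthful gives $179k, deviation gives $0k → loss $179k.
Maximum loss: $217k.

$217k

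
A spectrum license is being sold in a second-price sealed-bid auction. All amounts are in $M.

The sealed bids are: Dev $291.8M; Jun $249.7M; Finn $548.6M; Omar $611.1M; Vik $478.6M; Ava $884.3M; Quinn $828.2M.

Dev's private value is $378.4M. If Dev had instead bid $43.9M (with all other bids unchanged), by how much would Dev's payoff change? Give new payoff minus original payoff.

$0M

The highest bid among the other bidders is $884.3M; Dev's bid doesn't change that.
Original bid $291.8M: Dev is not highest (top rival bid is $884.3M); payoff $0M.
Alternative bid $43.9M: Dev is not highest (top rival bid is $884.3M); payoff $0M.
Change in payoff = $0M − ($0M) = $0M.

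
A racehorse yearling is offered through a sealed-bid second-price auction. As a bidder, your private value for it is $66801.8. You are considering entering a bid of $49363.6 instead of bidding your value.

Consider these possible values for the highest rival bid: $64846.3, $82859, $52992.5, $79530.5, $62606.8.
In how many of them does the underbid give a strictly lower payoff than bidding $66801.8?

3

The deviation hurts exactly when the highest competing bid lies strictly between $49363.6 and $66801.8 — underbidding then forfeits a profitable win.
$64846.3: inside the interval → strictly worse (loss $1955.5).
$82859: above both → same outcome either way.
$52992.5: inside the interval → strictly worse (loss $13809.3).
$79530.5: above both → same outcome either way.
$62606.8: inside the interval → strictly worse (loss $4195).
Count: 3.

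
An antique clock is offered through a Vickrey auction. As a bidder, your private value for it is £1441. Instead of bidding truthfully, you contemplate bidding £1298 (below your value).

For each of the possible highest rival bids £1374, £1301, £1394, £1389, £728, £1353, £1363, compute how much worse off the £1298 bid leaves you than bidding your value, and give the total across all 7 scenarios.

£472

The deviation costs you only when the competing bid falls strictly between £1298 and £1441; elsewhere both bids give the same outcome.
£1374: truthful payoff £67, deviation payoff £0 → loss £67.
£1301: truthful payoff £140, deviation payoff £0 → loss £140.
£1394: truthful payoff £47, deviation payoff £0 → loss £47.
£1389: truthful payoff £52, deviation payoff £0 → loss £52.
£728: outcomes coincide → loss £0.
£1353: truthful payoff £88, deviation payoff £0 → loss £88.
£1363: truthful payoff £78, deviation payoff £0 → loss £78.
Total loss = £67 + £140 + £47 + £52 + £88 + £78 = £472.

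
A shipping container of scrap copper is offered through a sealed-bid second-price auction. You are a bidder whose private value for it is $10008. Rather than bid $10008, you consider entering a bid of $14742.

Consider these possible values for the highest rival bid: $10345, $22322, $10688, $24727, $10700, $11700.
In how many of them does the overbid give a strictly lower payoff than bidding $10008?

4

The deviation hurts exactly when the highest competing bid lies strictly between $10008 and $14742 — overbidding then wins at a price above your value.
$10345: inside the interval → strictly worse (loss $337).
$22322: above both → same outcome either way.
$10688: inside the interval → strictly worse (loss $680).
$24727: above both → same outcome either way.
$10700: inside the interval → strictly worse (loss $692).
$11700: inside the interval → strictly worse (loss $1692).
Count: 4.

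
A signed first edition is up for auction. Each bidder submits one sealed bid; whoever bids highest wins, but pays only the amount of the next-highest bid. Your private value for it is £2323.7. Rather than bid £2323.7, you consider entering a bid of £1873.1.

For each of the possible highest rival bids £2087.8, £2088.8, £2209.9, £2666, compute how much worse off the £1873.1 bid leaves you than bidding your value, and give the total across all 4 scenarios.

£584.6

The deviation costs you only when the competing bid falls strictly between £1873.1 and £2323.7; elsewhere both bids give the same outcome.
£2087.8: truthful payoff £235.9, deviation payoff £0 → loss £235.9.
£2088.8: truthful payoff £234.9, deviation payoff £0 → loss £234.9.
£2209.9: truthful payoff £113.8, deviation payoff £0 → loss £113.8.
£2666: outcomes coincide → loss £0.
Total loss = £235.9 + £234.9 + £113.8 = £584.6.
Because the price is fixed by the runner-up's bid, deviating from your value can only change a good outcome into a bad one — never the reverse.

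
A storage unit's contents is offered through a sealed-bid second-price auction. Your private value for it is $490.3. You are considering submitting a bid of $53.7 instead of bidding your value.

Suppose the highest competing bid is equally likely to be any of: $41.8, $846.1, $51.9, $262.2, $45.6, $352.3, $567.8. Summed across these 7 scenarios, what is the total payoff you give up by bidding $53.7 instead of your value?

$366.1

The deviation costs you only when the competing bid falls strictly between $53.7 and $490.3; elsewhere both bids give the same outcome.
$41.8: outcomes coincide → loss $0.
$846.1: outcomes coincide → loss $0.
$51.9: outcomes coincide → loss $0.
$262.2: truthful payoff $228.1, deviation payoff $0 → loss $228.1.
$45.6: outcomes coincide → loss $0.
$352.3: truthful payoff $138, deviation payoff $0 → loss $138.
$567.8: outcomes coincide → loss $0.
Total loss = $228.1 + $138 = $366.1.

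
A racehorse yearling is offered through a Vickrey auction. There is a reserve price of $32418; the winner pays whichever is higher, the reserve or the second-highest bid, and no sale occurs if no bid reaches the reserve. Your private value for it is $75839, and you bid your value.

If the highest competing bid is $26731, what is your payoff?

$43421

Your bid $75839 is the highest and exceeds the reserve.
Price = max(second-highest bid, reserve) = max($26731, $32418) = $32418.
Payoff = $75839 − $32418 = $43421.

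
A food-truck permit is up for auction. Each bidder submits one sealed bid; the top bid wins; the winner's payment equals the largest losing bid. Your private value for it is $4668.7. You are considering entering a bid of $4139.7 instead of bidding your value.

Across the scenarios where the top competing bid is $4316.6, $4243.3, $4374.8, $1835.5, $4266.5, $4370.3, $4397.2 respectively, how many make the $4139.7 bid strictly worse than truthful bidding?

The deviation hurts exactly when the highest competing bid lies strictly between $4139.7 and $4668.7 — underbidding then forfeits a profitable win.
$4316.6: inside the interval → strictly worse (loss $352.1).
$4243.3: inside the interval → strictly worse (loss $425.4).
$4374.8: inside the interval → strictly worse (loss $293.9).
$1835.5: below both → same outcome either way.
$4266.5: inside the interval → strictly worse (loss $402.2).
$4370.3: inside the interval → strictly worse (loss $298.4).
$4397.2: inside the interval → strictly worse (loss $271.5).
Count: 6.

6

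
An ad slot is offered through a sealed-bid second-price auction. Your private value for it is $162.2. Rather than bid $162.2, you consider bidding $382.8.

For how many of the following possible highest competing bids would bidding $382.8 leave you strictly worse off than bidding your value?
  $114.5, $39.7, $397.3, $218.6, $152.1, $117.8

1

The deviation hurts exactly when the highest competing bid lies strictly between $162.2 and $382.8 — overbidding then wins at a price above your value.
$114.5: below both → same outcome either way.
$39.7: below both → same outcome either way.
$397.3: above both → same outcome either way.
$218.6: inside the interval → strictly worse (loss $56.4).
$152.1: below both → same outcome either way.
$117.8: below both → same outcome either way.
Count: 1.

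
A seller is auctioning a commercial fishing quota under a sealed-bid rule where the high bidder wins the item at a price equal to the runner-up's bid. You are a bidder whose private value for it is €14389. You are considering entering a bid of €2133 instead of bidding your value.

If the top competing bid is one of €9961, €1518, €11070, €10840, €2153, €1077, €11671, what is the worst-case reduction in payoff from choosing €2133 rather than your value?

€9961: truthful gives €4428, deviation gives €0 → loss €4428.
€1518: same outcome either way → loss €0.
€11070: truthful gives €3319, deviation gives €0 → loss €3319.
€10840: truthful gives €3549, deviation gives €0 → loss €3549.
€2153: truthful gives €12236, deviation gives €0 → loss €12236.
€1077: same outcome either way → loss €0.
€11671: truthful gives €2718, deviation gives €0 → loss €2718.
Maximum loss: €12236.

€12236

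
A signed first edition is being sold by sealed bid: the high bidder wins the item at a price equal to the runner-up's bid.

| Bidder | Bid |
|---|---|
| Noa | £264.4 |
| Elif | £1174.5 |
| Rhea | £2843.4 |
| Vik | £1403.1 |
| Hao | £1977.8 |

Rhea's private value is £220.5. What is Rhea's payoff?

−£1757.3

Highest bid: Rhea at £2843.4, so Rhea wins.
Second-highest bid: Hao at £1977.8 — that is the price the winner pays.
Rhea's payoff = value − price = £220.5 − £1977.8 = −£1757.3.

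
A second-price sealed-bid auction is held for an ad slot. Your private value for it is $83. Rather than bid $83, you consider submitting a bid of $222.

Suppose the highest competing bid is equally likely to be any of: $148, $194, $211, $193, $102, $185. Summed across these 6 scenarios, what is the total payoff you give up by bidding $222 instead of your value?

The deviation costs you only when the competing bid falls strictly between $83 and $222; elsewhere both bids give the same outcome.
$148: truthful payoff $0, deviation payoff −$65 → loss $65.
$194: truthful payoff $0, deviation payoff −$111 → loss $111.
$211: truthful payoff $0, deviation payoff −$128 → loss $128.
$193: truthful payoff $0, deviation payoff −$110 → loss $110.
$102: truthful payoff $0, deviation payoff −$19 → loss $19.
$185: truthful payoff $0, deviation payoff −$102 → loss $102.
Total loss = $65 + $111 + $128 + $110 + $19 + $102 = $535.

$535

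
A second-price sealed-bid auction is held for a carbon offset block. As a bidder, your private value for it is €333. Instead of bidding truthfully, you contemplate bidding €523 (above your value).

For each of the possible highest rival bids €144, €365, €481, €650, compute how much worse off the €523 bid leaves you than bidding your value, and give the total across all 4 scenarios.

The deviation costs you only when the competing bid falls strictly between €333 and €523; elsewhere both bids give the same outcome.
€144: outcomes coincide → loss €0.
€365: truthful payoff €0, deviation payoff −€32 → loss €32.
€481: truthful payoff €0, deviation payoff −€148 → loss €148.
€650: outcomes coincide → loss €0.
Total loss = €32 + €148 = €180.
Because the price is fixed by the runner-up's bid, deviating from your value can only change a good outcome into a bad one — never the reverse.

€180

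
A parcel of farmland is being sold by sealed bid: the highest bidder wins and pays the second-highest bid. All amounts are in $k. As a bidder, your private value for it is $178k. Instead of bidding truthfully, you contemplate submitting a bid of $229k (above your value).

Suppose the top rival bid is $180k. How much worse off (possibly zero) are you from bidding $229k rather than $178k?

Bidding your value $178k: you lose (since $178k < $180k). Payoff $0k.
Bidding $229k: you win and pay $180k. Payoff $178k − $180k = −$2k.
The competing bid $180k lies between your value and your inflated bid, so overbidding wins an item priced above your value.
Loss from deviating = $0k − (−$2k) = $2k.

$2k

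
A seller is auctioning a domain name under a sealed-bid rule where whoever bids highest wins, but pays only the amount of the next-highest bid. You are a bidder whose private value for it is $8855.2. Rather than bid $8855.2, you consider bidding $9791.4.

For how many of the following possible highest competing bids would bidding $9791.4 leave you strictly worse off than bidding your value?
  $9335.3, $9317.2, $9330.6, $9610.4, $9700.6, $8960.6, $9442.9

7

The deviation hurts exactly when the highest competing bid lies strictly between $8855.2 and $9791.4 — overbidding then wins at a price above your value.
$9335.3: inside the interval → strictly worse (loss $480.1).
$9317.2: inside the interval → strictly worse (loss $462).
$9330.6: inside the interval → strictly worse (loss $475.4).
$9610.4: inside the interval → strictly worse (loss $755.2).
$9700.6: inside the interval → strictly worse (loss $845.4).
$8960.6: inside the interval → strictly worse (loss $105.4).
$9442.9: inside the interval → strictly worse (loss $587.7).
Count: 7.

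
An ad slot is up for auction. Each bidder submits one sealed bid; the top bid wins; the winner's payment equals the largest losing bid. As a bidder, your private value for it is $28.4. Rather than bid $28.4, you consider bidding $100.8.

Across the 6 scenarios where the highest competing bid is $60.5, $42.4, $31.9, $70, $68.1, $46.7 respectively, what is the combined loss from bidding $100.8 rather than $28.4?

$149.2

The deviation costs you only when the competing bid falls strictly between $28.4 and $100.8; elsewhere both bids give the same outcome.
$60.5: truthful payoff $0, deviation payoff −$32.1 → loss $32.1.
$42.4: truthful payoff $0, deviation payoff −$14 → loss $14.
$31.9: truthful payoff $0, deviation payoff −$3.5 → loss $3.5.
$70: truthful payoff $0, deviation payoff −$41.6 → loss $41.6.
$68.1: truthful payoff $0, deviation payoff −$39.7 → loss $39.7.
$46.7: truthful payoff $0, deviation payoff −$18.3 → loss $18.3.
Total loss = $32.1 + $14 + $3.5 + $41.6 + $39.7 + $18.3 = $149.2.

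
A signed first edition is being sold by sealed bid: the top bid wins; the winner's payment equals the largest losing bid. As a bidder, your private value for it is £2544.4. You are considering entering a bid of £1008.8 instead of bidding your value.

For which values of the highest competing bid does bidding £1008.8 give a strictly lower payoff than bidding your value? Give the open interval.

(£1008.8, £2544.4)

If the competing bid is below £1008.8, both bids win at the same price — no difference.
If it is above £2544.4, both bids lose — no difference.
If it lies strictly between £1008.8 and £2544.4, bidding your value wins at a price below your value (positive payoff) while bidding £1008.8 loses (payoff 0).
So the deviation strictly hurts on the open interval (£1008.8, £2544.4).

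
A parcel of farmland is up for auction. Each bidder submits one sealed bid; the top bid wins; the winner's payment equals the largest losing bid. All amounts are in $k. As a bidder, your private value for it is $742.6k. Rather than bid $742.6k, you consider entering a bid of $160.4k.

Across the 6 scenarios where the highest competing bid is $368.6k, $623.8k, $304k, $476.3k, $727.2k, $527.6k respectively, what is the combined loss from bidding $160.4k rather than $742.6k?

The deviation costs you only when the competing bid falls strictly between $160.4k and $742.6k; elsewhere both bids give the same outcome.
$368.6k: truthful payoff $374k, deviation payoff $0k → loss $374k.
$623.8k: truthful payoff $118.8k, deviation payoff $0k → loss $118.8k.
$304k: truthful payoff $438.6k, deviation payoff $0k → loss $438.6k.
$476.3k: truthful payoff $266.3k, deviation payoff $0k → loss $266.3k.
$727.2k: truthful payoff $15.4k, deviation payoff $0k → loss $15.4k.
$527.6k: truthful payoff $215k, deviation payoff $0k → loss $215k.
Total loss = $374k + $118.8k + $438.6k + $266.3k + $15.4k + $215k = $1428.1k.
Truthful bidding weakly dominates here: raising your bid can only win items priced above your value, and lowering it can only forfeit items priced below.

$1428.1k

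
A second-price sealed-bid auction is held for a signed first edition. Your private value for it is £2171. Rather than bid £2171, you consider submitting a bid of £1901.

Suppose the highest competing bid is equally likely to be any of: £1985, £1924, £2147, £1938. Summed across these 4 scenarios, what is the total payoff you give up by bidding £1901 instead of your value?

The deviation costs you only when the competing bid falls strictly between £1901 and £2171; elsewhere both bids give the same outcome.
£1985: truthful payoff £186, deviation payoff £0 → loss £186.
£1924: truthful payoff £247, deviation payoff £0 → loss £247.
£2147: truthful payoff £24, deviation payoff £0 → loss £24.
£1938: truthful payoff £233, deviation payoff £0 → loss £233.
Total loss = £186 + £247 + £24 + £233 = £690.
In a second-price auction your bid sets only whether you win, not what you pay, so bidding your true value is weakly dominant.

£690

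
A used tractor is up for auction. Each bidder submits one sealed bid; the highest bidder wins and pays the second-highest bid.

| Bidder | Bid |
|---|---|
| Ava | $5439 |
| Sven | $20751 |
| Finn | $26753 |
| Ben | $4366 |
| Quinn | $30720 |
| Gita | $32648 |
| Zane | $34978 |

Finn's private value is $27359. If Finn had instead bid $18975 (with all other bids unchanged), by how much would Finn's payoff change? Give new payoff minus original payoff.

$0

The highest bid among the other bidders is $34978; Finn's bid doesn't change that.
Original bid $26753: Finn is not highest (top rival bid is $34978); payoff $0.
Alternative bid $18975: Finn is not highest (top rival bid is $34978); payoff $0.
Change in payoff = $0 − ($0) = $0.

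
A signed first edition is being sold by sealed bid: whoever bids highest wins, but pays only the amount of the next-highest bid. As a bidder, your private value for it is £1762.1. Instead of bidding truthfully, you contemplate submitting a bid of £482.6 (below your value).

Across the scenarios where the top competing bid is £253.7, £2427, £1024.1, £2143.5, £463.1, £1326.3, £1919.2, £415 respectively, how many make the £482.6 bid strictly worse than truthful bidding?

2

The deviation hurts exactly when the highest competing bid lies strictly between £482.6 and £1762.1 — underbidding then forfeits a profitable win.
£253.7: below both → same outcome either way.
£2427: above both → same outcome either way.
£1024.1: inside the interval → strictly worse (loss £738).
£2143.5: above both → same outcome either way.
£463.1: below both → same outcome either way.
£1326.3: inside the interval → strictly worse (loss £435.8).
£1919.2: above both → same outcome either way.
£415: below both → same outcome either way.
Count: 2.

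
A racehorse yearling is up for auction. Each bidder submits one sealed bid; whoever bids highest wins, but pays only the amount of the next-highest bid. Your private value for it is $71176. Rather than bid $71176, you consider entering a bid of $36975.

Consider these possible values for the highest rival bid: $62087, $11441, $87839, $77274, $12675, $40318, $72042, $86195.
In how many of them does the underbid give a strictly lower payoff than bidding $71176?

2

The deviation hurts exactly when the highest competing bid lies strictly between $36975 and $71176 — underbidding then forfeits a profitable win.
$62087: inside the interval → strictly worse (loss $9089).
$11441: below both → same outcome either way.
$87839: above both → same outcome either way.
$77274: above both → same outcome either way.
$12675: below both → same outcome either way.
$40318: inside the interval → strictly worse (loss $30858).
$72042: above both → same outcome either way.
$86195: above both → same outcome either way.
Count: 2.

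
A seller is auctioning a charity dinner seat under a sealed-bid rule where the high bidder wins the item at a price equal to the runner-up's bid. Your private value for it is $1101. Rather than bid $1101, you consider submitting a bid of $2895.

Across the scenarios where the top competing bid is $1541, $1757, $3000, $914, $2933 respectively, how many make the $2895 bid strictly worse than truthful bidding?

The deviation hurts exactly when the highest competing bid lies strictly between $1101 and $2895 — overbidding then wins at a price above your value.
$1541: inside the interval → strictly worse (loss $440).
$1757: inside the interval → strictly worse (loss $656).
$3000: above both → same outcome either way.
$914: below both → same outcome either way.
$2933: above both → same outcome either way.
Count: 2.

2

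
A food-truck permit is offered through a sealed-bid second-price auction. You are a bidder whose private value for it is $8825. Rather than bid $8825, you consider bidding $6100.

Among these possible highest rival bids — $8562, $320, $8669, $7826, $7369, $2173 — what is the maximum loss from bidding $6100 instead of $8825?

$8562: truthful gives $263, deviation gives $0 → loss $263.
$320: same outcome either way → loss $0.
$8669: truthful gives $156, deviation gives $0 → loss $156.
$7826: truthful gives $999, deviation gives $0 → loss $999.
$7369: truthful gives $1456, deviation gives $0 → loss $1456.
$2173: same outcome either way → loss $0.
Maximum loss: $1456.

$1456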